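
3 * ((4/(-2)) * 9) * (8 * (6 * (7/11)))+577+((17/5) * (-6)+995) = -5382/55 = -97.85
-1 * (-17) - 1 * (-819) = 836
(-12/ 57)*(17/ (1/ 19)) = -68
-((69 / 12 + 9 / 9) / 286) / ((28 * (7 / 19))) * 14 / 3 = -171 / 16016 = -0.01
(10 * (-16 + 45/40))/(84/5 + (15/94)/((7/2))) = -978775/110844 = -8.83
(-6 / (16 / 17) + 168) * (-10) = -6465 / 4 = -1616.25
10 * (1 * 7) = 70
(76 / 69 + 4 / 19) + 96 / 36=5216 / 1311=3.98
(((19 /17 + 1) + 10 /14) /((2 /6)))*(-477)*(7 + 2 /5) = -17843139 /595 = -29988.47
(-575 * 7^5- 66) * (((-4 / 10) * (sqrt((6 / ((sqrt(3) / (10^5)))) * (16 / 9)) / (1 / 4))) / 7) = 12370036480 * 3^(1 / 4) * sqrt(5) / 21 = 1733472680.23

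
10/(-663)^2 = 10/439569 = 0.00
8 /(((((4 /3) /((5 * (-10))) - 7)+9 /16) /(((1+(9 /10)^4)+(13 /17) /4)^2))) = -295857712107 /70055406250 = -4.22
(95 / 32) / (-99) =-95 / 3168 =-0.03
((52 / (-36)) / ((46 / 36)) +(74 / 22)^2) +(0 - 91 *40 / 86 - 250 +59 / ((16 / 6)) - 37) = -284349787 / 957352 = -297.02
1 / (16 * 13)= 1 / 208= 0.00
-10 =-10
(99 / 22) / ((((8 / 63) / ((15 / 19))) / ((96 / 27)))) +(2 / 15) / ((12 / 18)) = 9469 / 95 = 99.67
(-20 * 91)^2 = 3312400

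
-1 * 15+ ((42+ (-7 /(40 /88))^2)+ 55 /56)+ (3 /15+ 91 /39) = 1124237 /4200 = 267.68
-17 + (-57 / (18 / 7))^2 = 17077 / 36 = 474.36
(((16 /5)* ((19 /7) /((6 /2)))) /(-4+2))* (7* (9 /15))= -152 /25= -6.08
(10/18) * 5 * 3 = 25/3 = 8.33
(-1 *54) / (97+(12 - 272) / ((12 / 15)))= 9 / 38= 0.24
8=8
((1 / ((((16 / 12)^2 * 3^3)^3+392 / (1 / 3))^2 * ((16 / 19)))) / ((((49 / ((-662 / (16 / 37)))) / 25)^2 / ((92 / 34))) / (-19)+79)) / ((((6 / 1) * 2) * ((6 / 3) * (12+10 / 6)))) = 778349213579375 / 212166477849870317214217101312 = 0.00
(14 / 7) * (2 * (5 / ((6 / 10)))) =100 / 3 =33.33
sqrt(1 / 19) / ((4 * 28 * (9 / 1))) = sqrt(19) / 19152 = 0.00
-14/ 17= -0.82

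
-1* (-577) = 577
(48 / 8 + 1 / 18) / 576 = 109 / 10368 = 0.01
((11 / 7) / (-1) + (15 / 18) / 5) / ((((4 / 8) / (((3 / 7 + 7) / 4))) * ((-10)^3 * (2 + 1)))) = 767 / 441000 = 0.00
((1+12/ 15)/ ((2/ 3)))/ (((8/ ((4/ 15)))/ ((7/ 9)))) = 7/ 100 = 0.07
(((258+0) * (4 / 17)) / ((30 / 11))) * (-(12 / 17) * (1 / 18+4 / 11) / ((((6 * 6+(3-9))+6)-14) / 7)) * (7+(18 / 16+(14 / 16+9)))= -599592 / 15895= -37.72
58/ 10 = 29/ 5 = 5.80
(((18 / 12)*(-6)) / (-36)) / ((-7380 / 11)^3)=-1331 / 1607789088000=-0.00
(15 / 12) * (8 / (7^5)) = 10 / 16807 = 0.00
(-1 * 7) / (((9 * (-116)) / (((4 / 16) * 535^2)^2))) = 573473254375 / 16704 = 34331492.72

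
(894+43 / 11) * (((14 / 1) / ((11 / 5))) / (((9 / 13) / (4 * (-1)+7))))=8988070 / 363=24760.52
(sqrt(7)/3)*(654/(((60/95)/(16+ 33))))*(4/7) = 28994*sqrt(7)/3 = 25570.30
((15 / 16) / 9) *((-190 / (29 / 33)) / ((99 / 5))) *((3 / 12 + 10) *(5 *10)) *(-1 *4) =2434375 / 1044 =2331.78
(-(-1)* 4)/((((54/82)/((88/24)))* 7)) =1804/567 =3.18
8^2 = 64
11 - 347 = -336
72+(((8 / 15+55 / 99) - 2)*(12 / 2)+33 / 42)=14137 / 210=67.32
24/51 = 8/17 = 0.47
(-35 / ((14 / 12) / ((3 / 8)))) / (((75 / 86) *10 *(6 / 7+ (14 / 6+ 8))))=-2709 / 23500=-0.12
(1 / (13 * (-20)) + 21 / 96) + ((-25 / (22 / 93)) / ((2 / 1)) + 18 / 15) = -1176627 / 22880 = -51.43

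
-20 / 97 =-0.21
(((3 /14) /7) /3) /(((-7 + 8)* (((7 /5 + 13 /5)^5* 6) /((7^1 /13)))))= 1 /1118208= 0.00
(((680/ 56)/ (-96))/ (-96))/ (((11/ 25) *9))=2125/ 6386688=0.00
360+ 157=517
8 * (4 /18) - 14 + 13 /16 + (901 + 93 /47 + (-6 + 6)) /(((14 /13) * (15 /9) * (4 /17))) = 100755245 /47376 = 2126.71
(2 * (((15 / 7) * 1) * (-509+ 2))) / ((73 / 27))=-410670 / 511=-803.66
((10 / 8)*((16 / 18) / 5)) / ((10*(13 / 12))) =4 / 195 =0.02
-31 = -31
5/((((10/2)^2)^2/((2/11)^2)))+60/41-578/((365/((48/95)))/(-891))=614436148688/860113375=714.37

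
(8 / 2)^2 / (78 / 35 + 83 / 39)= 21840 / 5947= 3.67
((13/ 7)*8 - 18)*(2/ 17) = -44/ 119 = -0.37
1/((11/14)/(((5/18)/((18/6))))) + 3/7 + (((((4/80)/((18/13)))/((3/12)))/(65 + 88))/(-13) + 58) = 62076103/1060290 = 58.55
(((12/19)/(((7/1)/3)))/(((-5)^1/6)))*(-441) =13608/95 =143.24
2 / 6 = 1 / 3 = 0.33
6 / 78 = 1 / 13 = 0.08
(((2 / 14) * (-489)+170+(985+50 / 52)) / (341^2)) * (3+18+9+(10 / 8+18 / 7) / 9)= 137776687 / 484828344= 0.28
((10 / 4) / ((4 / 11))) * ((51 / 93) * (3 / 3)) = 935 / 248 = 3.77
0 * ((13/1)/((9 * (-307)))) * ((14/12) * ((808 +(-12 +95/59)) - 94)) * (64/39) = 0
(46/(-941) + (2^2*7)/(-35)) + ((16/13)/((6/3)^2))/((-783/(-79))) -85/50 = -48233951/19156878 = -2.52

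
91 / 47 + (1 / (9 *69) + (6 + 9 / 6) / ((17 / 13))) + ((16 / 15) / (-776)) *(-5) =739261961 / 96258726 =7.68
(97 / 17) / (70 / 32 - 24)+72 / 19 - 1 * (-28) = 3554044 / 112727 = 31.53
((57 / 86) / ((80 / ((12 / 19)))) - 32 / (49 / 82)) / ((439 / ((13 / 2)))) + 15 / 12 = 33830393 / 73997840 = 0.46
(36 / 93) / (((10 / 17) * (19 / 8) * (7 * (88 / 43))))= 4386 / 226765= 0.02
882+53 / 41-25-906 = -1956 / 41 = -47.71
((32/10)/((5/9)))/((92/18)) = 648/575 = 1.13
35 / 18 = 1.94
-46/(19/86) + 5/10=-7893/38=-207.71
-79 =-79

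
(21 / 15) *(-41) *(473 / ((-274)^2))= -135751 / 375380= -0.36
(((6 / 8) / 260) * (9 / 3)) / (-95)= -9 / 98800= -0.00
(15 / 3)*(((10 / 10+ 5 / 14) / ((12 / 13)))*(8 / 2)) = 1235 / 42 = 29.40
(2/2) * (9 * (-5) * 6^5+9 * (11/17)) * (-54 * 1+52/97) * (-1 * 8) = -246793069008/1649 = -149662261.38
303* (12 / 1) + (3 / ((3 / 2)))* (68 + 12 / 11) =41516 / 11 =3774.18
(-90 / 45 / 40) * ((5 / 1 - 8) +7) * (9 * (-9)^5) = 531441 / 5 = 106288.20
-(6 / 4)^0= -1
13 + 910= 923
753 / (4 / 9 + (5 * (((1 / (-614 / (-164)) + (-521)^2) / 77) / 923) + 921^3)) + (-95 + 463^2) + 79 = 2989434852870231791637 / 13946316836511686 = 214353.00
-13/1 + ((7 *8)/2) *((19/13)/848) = -35695/2756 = -12.95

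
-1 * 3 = -3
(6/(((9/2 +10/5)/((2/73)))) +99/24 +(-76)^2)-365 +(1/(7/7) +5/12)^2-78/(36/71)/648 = 9993437063/1844856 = 5416.92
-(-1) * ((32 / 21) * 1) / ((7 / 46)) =1472 / 147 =10.01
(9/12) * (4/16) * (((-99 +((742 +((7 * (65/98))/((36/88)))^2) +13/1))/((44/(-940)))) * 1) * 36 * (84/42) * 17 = -12443981555/3234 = -3847860.72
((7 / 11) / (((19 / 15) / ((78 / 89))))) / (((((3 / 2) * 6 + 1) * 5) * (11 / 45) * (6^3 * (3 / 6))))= 273 / 818444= 0.00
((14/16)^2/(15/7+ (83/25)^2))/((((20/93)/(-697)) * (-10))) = 17930325/951296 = 18.85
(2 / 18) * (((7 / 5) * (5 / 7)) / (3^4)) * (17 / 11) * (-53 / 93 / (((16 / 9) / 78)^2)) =-152269 / 65472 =-2.33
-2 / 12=-1 / 6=-0.17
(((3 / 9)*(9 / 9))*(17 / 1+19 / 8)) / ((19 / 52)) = 2015 / 114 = 17.68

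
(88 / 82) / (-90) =-22 / 1845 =-0.01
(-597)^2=356409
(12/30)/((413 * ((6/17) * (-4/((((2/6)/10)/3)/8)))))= -17/17841600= -0.00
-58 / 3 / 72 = -29 / 108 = -0.27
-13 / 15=-0.87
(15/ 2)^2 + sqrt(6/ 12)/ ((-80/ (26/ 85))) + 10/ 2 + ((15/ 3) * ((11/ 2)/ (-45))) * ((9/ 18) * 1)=1097/ 18 - 13 * sqrt(2)/ 6800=60.94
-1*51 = -51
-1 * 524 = -524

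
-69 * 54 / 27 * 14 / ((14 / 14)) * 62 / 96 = -4991 / 4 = -1247.75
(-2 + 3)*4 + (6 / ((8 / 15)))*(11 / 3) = 181 / 4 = 45.25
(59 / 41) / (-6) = -59 / 246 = -0.24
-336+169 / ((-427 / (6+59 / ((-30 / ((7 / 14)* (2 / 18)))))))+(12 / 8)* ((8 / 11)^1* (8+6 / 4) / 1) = -831851039 / 2536380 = -327.97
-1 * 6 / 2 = -3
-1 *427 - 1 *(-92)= -335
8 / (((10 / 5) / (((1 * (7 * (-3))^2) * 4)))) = 7056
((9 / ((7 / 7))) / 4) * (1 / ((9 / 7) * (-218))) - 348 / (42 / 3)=-151777 / 6104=-24.87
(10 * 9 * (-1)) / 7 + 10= -20 / 7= -2.86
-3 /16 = -0.19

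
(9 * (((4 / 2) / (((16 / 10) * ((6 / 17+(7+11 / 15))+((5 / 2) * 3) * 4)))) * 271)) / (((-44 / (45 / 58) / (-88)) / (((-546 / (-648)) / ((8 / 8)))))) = 471641625 / 4506368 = 104.66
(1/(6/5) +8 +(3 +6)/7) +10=845/42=20.12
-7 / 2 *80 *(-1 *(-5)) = -1400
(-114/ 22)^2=3249/ 121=26.85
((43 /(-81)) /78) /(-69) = 43 /435942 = 0.00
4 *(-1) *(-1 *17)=68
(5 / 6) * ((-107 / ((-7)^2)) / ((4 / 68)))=-9095 / 294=-30.94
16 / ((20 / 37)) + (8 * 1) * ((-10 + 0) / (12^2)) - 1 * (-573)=27092 / 45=602.04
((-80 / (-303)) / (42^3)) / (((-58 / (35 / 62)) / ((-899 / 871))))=25 / 698313798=0.00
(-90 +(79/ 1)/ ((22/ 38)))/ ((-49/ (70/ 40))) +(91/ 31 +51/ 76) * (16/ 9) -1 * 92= -87.25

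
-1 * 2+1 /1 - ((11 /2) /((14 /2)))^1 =-25 /14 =-1.79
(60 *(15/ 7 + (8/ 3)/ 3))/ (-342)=-0.53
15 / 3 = 5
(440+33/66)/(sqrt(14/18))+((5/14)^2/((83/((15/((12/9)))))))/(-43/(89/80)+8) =-100125/177516416+2643 *sqrt(7)/14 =499.48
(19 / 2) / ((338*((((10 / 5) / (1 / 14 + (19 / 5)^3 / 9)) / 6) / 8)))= 1845869 / 443625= 4.16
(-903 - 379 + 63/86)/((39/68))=-3746426/1677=-2234.00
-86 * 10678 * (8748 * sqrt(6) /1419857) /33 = -2677786128 * sqrt(6) /15618427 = -419.97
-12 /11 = -1.09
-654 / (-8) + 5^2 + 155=1047 / 4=261.75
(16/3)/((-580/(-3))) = 4/145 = 0.03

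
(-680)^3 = -314432000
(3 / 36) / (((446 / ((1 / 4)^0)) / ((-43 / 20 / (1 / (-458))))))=9847 / 53520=0.18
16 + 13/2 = 45/2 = 22.50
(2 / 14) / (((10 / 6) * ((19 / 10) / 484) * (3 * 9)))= 968 / 1197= 0.81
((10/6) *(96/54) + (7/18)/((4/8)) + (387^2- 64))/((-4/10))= -10105340/27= -374271.85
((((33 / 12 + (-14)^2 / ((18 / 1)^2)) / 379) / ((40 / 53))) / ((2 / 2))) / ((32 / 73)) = 4205603 / 157178880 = 0.03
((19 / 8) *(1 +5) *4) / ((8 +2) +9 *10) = 57 / 100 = 0.57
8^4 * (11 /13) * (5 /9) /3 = 641.82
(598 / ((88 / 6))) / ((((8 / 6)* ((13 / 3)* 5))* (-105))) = -207 / 15400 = -0.01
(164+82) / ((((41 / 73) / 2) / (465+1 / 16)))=1629579 / 4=407394.75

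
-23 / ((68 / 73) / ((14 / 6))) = -57.61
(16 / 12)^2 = 16 / 9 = 1.78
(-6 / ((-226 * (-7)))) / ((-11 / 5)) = 15 / 8701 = 0.00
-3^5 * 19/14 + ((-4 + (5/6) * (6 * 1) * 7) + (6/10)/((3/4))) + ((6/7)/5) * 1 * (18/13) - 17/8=-1091539/3640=-299.87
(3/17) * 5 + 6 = 117/17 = 6.88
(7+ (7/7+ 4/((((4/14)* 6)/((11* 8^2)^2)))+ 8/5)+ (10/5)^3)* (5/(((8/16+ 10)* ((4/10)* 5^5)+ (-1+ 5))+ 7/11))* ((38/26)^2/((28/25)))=215263244075/256283937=839.94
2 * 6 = 12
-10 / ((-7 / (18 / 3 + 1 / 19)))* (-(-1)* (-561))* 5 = -3225750 / 133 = -24253.76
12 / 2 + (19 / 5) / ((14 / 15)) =141 / 14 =10.07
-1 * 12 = -12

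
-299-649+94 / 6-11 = -2830 / 3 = -943.33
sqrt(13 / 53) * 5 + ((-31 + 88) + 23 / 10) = 5 * sqrt(689) / 53 + 593 / 10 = 61.78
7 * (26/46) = 3.96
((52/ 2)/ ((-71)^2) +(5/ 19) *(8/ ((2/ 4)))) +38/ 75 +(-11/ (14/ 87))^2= 6585581442617/ 1407951300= 4677.42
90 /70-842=-5885 /7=-840.71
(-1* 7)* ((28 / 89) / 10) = -98 / 445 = -0.22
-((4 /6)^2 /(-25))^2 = -16 /50625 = -0.00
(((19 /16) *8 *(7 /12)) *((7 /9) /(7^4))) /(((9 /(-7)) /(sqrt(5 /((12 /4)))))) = -19 *sqrt(15) /40824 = -0.00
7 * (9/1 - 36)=-189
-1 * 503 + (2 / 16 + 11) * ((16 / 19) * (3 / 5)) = -47251 / 95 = -497.38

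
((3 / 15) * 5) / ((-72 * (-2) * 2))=1 / 288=0.00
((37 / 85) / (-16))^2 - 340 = -628862631 / 1849600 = -340.00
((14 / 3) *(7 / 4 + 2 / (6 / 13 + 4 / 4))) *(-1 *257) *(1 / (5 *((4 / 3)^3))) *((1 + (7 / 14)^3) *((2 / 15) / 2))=-11511801 / 486400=-23.67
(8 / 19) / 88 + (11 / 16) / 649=1153 / 197296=0.01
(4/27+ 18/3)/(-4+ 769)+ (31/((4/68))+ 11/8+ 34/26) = 529.69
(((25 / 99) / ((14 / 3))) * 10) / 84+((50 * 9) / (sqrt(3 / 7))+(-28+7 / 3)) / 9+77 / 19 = 1335221 / 1106028+50 * sqrt(21) / 3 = 77.58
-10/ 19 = -0.53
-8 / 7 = -1.14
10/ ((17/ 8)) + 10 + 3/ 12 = 1017/ 68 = 14.96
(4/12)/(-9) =-1/27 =-0.04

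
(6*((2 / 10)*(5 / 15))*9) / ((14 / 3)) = 27 / 35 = 0.77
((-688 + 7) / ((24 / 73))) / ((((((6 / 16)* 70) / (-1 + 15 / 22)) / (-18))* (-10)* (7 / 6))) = 149139 / 3850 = 38.74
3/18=1/6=0.17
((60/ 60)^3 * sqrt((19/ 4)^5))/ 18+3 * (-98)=-294+361 * sqrt(19)/ 576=-291.27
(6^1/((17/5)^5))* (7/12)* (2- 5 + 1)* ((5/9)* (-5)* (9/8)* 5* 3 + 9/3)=7678125/11358856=0.68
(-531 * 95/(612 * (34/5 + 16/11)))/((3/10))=-1541375/46308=-33.29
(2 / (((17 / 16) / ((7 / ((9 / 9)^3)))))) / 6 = 112 / 51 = 2.20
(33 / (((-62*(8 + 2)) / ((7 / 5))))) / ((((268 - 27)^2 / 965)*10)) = -44583 / 360102200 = -0.00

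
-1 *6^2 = -36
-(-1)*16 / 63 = 16 / 63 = 0.25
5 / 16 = 0.31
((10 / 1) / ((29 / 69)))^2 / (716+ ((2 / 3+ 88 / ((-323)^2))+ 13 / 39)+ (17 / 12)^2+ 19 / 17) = 7152629313600 / 9098539463857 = 0.79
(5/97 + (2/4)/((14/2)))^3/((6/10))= 0.00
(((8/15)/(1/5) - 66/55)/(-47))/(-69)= 22/48645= 0.00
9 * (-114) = -1026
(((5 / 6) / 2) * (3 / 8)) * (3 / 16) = 15 / 512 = 0.03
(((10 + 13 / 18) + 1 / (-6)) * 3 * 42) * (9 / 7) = 1710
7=7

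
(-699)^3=-341532099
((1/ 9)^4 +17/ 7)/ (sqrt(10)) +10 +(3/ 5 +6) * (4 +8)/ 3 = 55772 * sqrt(10)/ 229635 +182/ 5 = 37.17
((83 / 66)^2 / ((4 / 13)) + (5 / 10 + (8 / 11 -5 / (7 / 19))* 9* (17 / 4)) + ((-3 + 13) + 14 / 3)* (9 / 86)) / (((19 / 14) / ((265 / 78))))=-51756477695 / 42706224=-1211.92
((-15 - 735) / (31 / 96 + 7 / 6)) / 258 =-12000 / 6149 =-1.95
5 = 5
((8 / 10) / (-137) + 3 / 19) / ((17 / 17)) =1979 / 13015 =0.15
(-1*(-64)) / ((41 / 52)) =3328 / 41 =81.17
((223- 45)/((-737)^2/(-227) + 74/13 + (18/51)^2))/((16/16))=-151805342/2035725075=-0.07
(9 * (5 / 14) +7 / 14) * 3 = 78 / 7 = 11.14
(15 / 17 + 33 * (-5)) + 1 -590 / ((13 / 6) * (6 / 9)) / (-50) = -154.95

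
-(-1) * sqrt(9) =3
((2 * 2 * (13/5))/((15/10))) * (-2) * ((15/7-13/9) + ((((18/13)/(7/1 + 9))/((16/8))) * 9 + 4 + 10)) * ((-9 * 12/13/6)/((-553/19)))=-7513018/754845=-9.95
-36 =-36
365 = 365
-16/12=-4/3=-1.33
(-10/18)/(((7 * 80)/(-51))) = 17/336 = 0.05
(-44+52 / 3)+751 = 2173 / 3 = 724.33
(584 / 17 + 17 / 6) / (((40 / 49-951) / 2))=-185857 / 2374509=-0.08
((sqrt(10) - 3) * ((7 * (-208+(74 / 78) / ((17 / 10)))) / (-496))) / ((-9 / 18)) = 481369 / 27404 - 481369 * sqrt(10) / 82212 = -0.95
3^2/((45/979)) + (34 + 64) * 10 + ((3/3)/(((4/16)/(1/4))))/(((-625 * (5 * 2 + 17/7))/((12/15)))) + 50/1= 333264347/271875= 1225.80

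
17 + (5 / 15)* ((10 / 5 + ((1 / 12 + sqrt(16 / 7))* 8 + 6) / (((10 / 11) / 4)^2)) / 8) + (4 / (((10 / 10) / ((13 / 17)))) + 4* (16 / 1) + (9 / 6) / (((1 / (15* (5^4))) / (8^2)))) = 1936* sqrt(7) / 525 + 2754273931 / 3060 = 900099.28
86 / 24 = 43 / 12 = 3.58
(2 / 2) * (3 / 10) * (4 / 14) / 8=3 / 280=0.01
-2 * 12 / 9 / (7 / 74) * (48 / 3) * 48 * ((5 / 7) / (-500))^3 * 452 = 1070336 / 37515625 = 0.03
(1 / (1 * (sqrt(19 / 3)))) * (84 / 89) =84 * sqrt(57) / 1691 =0.38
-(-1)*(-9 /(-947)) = 9 /947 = 0.01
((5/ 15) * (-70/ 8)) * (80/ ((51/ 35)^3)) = -30012500/ 397953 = -75.42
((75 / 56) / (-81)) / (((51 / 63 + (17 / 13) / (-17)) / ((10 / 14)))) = -65 / 4032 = -0.02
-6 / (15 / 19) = -38 / 5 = -7.60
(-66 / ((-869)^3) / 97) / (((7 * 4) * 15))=1 / 405075912010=0.00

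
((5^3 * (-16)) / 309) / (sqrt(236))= -1000 * sqrt(59) / 18231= -0.42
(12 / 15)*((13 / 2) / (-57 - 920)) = -26 / 4885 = -0.01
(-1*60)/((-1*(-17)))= -60/17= -3.53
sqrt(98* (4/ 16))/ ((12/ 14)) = 49* sqrt(2)/ 12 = 5.77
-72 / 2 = -36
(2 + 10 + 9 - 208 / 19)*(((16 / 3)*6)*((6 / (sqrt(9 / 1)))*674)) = 8238976 / 19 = 433630.32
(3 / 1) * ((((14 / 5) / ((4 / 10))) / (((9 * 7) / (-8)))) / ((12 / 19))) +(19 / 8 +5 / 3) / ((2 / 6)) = 569 / 72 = 7.90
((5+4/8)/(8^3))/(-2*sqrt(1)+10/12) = -33/3584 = -0.01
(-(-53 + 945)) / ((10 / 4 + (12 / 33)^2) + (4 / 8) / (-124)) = -26767136 / 78867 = -339.40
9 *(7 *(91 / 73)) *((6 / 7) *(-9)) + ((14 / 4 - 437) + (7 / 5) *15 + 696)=-47061 / 146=-322.34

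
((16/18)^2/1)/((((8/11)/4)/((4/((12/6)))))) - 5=3.69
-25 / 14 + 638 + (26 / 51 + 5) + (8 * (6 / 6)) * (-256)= -1004081 / 714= -1406.28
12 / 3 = 4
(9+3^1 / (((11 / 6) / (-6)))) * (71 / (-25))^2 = -45369 / 6875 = -6.60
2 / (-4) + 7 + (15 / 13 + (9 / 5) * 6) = 2399 / 130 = 18.45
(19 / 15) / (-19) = -1 / 15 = -0.07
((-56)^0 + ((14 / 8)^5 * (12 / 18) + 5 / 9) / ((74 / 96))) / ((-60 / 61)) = -3448513 / 213120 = -16.18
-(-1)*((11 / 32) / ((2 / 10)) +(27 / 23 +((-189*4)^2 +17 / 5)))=2103275637 / 3680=571542.29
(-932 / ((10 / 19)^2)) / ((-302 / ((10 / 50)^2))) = 0.45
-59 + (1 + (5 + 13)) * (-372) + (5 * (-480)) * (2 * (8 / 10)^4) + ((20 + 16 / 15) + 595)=-635776 / 75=-8477.01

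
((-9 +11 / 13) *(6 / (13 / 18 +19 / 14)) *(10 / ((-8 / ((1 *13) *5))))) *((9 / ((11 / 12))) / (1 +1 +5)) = 3863700 / 1441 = 2681.26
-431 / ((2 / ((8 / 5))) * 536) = -0.64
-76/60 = -19/15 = -1.27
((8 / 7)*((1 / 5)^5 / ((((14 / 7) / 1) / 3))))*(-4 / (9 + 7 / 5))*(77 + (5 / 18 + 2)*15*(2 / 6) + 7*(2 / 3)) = -134 / 6825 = -0.02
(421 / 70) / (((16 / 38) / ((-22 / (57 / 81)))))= -125037 / 280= -446.56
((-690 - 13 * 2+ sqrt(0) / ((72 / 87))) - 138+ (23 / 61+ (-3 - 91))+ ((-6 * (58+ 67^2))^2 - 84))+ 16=45402697011 / 61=744306508.38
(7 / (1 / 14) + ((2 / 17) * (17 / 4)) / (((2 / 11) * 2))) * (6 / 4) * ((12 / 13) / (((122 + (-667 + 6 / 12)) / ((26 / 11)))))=-795 / 1331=-0.60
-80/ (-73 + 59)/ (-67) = -40/ 469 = -0.09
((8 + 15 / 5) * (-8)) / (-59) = 88 / 59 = 1.49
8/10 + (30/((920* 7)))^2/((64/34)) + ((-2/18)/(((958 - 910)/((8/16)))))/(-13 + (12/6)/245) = 4562855598193/5702852252160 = 0.80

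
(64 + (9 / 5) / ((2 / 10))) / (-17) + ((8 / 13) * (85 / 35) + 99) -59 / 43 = 6308073 / 66521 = 94.83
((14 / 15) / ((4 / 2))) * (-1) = -7 / 15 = -0.47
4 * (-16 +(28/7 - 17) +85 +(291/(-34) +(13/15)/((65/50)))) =192.43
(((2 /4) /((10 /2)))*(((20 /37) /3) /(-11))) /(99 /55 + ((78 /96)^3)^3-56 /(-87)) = -0.00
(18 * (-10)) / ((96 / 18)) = -135 / 4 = -33.75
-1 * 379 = -379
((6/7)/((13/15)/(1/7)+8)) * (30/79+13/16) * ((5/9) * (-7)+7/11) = -15755/66676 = -0.24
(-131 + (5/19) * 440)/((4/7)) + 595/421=-806463/31996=-25.21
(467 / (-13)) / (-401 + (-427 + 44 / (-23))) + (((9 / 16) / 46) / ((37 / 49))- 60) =-25315344629 / 422341088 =-59.94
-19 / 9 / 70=-0.03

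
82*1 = 82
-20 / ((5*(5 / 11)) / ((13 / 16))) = -143 / 20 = -7.15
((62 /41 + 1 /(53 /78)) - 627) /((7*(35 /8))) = -10847896 /532385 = -20.38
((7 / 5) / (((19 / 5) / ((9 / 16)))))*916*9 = 129843 / 76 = 1708.46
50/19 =2.63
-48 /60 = -4 /5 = -0.80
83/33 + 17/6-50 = -2947/66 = -44.65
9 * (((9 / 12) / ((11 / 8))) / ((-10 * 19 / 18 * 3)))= -162 / 1045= -0.16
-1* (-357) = 357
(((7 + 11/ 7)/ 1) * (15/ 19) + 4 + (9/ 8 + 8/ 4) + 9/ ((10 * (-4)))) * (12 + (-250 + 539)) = 781611/ 190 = 4113.74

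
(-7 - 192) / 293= -199 / 293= -0.68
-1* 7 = -7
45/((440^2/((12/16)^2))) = 81/619520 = 0.00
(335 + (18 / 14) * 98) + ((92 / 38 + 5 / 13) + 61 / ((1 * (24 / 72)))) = 159761 / 247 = 646.81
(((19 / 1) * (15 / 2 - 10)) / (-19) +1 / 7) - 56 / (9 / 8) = -5939 / 126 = -47.13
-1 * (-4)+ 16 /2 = 12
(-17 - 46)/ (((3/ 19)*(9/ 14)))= -1862/ 3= -620.67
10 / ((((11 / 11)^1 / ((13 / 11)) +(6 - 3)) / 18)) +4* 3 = 294 / 5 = 58.80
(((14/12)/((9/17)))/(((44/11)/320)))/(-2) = -2380/27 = -88.15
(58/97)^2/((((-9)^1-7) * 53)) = -841/1994708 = -0.00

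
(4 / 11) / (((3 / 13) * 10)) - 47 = -46.84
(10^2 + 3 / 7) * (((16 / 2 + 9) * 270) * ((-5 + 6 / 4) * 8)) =-12907080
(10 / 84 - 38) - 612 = -27295 / 42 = -649.88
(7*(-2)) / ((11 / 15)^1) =-210 / 11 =-19.09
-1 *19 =-19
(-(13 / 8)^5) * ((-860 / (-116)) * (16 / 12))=-79827995 / 712704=-112.01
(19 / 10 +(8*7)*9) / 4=5059 / 40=126.48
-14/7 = -2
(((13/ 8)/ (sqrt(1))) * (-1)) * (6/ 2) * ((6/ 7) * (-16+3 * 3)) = 29.25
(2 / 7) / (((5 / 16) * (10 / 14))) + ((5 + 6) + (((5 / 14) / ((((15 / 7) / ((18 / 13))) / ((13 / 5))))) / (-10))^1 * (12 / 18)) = 306 / 25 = 12.24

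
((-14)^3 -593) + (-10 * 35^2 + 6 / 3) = -15585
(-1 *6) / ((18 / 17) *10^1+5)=-102 / 265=-0.38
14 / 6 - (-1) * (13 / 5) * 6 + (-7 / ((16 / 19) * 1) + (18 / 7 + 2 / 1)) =23843 / 1680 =14.19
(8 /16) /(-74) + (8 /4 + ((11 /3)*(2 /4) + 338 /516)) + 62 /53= 1906181 /337292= 5.65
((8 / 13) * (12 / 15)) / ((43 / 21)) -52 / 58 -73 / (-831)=-38277227 / 67356705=-0.57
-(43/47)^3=-79507/103823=-0.77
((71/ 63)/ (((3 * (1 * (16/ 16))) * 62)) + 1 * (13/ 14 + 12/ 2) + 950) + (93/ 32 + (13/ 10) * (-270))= 114150359/ 187488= 608.84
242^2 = 58564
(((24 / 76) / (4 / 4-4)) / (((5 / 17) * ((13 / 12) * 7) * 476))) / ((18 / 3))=-1 / 60515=-0.00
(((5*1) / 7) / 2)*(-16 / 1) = -40 / 7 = -5.71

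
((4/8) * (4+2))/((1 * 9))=1/3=0.33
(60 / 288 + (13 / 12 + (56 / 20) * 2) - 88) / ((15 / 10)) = -9733 / 180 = -54.07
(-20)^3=-8000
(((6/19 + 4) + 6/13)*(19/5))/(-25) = -236/325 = -0.73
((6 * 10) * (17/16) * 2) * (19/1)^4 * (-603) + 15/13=-260504511315/26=-10019404281.35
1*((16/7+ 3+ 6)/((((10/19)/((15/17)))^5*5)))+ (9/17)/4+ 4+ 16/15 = 35.09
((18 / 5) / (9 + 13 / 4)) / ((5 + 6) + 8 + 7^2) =18 / 4165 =0.00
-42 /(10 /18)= -378 /5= -75.60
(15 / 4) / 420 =1 / 112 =0.01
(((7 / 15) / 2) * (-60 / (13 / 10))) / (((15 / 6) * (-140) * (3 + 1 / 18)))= 36 / 3575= 0.01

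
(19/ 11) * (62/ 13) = 1178/ 143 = 8.24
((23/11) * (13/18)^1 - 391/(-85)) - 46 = -39491/990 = -39.89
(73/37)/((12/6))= 73/74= 0.99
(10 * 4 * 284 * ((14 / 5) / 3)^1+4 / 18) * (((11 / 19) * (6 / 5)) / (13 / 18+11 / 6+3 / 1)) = 3149058 / 2375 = 1325.92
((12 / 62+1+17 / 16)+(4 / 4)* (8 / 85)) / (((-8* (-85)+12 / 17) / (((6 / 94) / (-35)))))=-297249 / 47209131200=-0.00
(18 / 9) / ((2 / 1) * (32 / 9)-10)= -9 / 13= -0.69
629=629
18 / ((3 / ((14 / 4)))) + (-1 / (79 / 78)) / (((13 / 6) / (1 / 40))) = 16581 / 790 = 20.99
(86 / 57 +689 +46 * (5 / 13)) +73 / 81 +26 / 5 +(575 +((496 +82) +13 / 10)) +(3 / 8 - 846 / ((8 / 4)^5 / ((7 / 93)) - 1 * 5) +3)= 880238100509 / 470724696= 1869.96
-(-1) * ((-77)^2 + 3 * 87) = 6190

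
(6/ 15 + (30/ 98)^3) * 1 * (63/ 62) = 2269557/ 5210170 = 0.44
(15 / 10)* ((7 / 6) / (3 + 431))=1 / 248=0.00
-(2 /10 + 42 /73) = -283 /365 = -0.78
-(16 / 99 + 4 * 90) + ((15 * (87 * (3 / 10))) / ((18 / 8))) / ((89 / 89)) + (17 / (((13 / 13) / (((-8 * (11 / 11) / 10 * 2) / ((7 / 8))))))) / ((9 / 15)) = -164914 / 693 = -237.97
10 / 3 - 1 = 7 / 3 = 2.33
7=7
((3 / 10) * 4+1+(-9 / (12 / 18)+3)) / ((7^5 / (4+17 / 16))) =-6723 / 2689120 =-0.00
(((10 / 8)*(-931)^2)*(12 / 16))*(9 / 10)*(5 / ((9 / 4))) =13001415 / 8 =1625176.88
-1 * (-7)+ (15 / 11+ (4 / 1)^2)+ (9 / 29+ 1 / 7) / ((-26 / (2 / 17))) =12022272 / 493493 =24.36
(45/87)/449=15/13021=0.00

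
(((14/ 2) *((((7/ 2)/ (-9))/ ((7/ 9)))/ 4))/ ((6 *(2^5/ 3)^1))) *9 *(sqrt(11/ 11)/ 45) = -7/ 2560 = -0.00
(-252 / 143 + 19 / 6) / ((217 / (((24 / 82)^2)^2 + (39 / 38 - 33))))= -0.21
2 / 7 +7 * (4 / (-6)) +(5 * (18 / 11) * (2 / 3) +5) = 1403 / 231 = 6.07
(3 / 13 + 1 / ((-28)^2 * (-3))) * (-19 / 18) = -133817 / 550368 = -0.24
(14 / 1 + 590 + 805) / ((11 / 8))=1024.73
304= 304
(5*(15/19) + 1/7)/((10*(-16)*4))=-17/2660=-0.01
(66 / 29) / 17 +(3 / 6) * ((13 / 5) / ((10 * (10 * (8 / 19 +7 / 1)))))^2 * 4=164048327437 / 1225166625000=0.13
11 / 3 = 3.67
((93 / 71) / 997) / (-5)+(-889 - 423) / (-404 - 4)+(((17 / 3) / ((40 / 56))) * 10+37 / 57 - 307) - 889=-127216656764 / 114321005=-1112.80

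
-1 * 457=-457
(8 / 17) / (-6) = -4 / 51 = -0.08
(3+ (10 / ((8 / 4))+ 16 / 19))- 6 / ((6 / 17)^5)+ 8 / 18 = -26748611 / 24624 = -1086.28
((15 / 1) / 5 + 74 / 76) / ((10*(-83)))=-151 / 31540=-0.00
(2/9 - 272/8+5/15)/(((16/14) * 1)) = -2107/72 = -29.26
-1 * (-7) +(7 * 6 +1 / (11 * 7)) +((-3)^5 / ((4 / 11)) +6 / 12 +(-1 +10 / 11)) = -190599 / 308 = -618.83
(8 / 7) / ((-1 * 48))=-1 / 42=-0.02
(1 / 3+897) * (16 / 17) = 43072 / 51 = 844.55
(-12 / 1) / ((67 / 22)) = -264 / 67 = -3.94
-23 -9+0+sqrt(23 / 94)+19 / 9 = -269 / 9+sqrt(2162) / 94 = -29.39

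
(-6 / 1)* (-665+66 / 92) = 91671 / 23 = 3985.70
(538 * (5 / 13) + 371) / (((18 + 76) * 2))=7513 / 2444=3.07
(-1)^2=1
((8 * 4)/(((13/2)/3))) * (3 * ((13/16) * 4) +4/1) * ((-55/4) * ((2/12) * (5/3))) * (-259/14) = 559625/39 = 14349.36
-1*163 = -163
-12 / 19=-0.63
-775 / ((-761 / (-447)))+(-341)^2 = 88143416 / 761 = 115825.78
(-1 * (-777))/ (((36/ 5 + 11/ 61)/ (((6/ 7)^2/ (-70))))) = -121878/ 110299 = -1.10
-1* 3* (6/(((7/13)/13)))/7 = -3042/49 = -62.08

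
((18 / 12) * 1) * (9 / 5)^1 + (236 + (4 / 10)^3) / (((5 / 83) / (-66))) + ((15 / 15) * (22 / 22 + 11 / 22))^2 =-646566921 / 2500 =-258626.77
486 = 486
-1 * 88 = -88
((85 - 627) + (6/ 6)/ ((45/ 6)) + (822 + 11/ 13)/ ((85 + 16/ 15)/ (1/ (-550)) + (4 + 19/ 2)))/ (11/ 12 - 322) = 120012372904/ 71111102855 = 1.69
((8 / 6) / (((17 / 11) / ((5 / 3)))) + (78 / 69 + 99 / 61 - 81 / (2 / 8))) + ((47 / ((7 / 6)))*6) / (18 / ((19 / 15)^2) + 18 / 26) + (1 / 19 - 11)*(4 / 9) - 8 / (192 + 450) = -5775392255484853 / 18973438754319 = -304.39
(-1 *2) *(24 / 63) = -16 / 21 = -0.76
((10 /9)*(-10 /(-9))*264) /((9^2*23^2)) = 8800 /1156923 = 0.01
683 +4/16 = 2733/4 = 683.25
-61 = -61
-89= -89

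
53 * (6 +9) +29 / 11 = 8774 / 11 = 797.64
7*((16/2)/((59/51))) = 2856/59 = 48.41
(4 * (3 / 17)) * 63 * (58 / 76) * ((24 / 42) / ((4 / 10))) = 15660 / 323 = 48.48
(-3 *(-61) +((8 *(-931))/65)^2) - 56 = 56009279/4225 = 13256.63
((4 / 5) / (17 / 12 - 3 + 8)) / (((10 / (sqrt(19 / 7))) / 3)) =72 * sqrt(133) / 13475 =0.06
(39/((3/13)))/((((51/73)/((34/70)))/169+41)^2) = 25722065161/255957070084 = 0.10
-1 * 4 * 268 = -1072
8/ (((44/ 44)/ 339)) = 2712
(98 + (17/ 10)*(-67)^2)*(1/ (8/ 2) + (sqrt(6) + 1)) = 77293/ 8 + 77293*sqrt(6)/ 10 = 28594.47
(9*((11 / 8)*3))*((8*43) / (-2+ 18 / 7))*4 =89397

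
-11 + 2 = -9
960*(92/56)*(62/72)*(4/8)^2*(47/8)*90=2513325/14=179523.21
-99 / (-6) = 16.50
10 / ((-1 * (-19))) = 10 / 19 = 0.53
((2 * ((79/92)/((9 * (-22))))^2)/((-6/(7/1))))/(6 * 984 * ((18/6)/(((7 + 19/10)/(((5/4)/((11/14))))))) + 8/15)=-19440715/1402760127555072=-0.00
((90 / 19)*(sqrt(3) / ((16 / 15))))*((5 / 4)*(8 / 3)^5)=128000*sqrt(3) / 171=1296.51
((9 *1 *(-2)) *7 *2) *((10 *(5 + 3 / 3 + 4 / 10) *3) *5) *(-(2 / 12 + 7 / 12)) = 181440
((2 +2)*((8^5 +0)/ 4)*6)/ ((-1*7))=-28086.86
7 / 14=0.50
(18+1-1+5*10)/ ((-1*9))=-7.56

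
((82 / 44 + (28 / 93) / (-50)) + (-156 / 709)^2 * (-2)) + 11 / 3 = 5.43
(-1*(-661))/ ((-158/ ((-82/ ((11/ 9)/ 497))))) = 139496.86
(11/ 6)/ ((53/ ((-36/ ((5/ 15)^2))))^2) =192456/ 2809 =68.51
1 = 1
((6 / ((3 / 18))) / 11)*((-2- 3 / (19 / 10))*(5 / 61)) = -12240 / 12749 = -0.96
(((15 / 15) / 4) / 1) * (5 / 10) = 1 / 8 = 0.12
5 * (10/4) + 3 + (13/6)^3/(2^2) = 15589/864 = 18.04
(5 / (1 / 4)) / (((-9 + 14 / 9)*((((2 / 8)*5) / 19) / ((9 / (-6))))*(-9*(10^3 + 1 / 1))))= -456 / 67067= -0.01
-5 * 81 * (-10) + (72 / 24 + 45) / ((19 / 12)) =77526 / 19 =4080.32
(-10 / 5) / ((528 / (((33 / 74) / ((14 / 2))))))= -1 / 4144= -0.00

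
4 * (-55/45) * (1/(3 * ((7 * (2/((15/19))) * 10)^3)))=-11/37642192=-0.00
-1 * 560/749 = -80/107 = -0.75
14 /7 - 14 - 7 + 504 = 485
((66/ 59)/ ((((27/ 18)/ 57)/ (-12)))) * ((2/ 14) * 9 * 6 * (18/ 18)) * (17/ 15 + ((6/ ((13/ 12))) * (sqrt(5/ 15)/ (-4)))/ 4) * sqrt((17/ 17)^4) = -9209376/ 2065 + 2437776 * sqrt(3)/ 5369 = -3673.31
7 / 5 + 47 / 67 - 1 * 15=-4321 / 335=-12.90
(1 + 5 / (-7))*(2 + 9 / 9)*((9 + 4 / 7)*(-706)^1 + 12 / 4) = -283686 / 49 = -5789.51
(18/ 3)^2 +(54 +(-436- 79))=-425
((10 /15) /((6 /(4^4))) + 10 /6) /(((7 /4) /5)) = 5420 /63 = 86.03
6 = 6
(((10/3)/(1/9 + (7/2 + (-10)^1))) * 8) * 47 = -4512/23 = -196.17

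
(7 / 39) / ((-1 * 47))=-0.00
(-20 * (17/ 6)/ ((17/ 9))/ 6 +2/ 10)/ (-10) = 12/ 25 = 0.48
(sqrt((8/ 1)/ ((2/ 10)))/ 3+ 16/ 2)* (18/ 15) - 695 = -682.87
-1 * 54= -54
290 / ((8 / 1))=145 / 4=36.25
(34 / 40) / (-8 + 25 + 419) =17 / 8720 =0.00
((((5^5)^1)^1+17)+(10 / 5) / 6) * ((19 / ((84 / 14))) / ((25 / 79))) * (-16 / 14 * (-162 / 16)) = 127349343 / 350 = 363855.27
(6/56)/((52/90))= 135/728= 0.19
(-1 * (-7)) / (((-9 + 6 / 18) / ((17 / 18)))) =-119 / 156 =-0.76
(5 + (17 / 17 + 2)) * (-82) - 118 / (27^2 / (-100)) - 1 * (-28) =-446012 / 729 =-611.81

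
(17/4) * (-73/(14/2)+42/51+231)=13173/14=940.93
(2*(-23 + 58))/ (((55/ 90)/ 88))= 10080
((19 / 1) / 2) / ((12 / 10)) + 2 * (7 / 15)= 177 / 20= 8.85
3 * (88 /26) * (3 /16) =1.90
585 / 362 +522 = 189549 / 362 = 523.62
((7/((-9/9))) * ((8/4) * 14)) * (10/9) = -217.78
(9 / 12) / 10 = 3 / 40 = 0.08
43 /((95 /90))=774 /19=40.74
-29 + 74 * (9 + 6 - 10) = 341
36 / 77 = 0.47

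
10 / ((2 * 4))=5 / 4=1.25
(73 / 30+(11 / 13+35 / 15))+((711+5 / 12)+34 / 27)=5042387 / 7020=718.29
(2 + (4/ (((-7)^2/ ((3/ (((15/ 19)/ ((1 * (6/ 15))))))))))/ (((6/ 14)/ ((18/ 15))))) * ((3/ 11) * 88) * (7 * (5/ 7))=49296/ 175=281.69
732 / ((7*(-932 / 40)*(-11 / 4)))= 29280 / 17941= 1.63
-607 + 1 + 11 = -595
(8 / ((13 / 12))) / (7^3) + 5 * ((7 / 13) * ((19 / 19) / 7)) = 1811 / 4459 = 0.41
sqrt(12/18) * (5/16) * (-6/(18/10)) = -25 * sqrt(6)/72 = -0.85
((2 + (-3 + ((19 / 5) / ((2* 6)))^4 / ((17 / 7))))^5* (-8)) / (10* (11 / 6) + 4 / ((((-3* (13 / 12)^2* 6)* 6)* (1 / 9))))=85930344594668625223740913167582254640364817 / 197936974722423246933196800000000000000000000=0.43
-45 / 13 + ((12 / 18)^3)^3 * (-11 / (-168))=-3.46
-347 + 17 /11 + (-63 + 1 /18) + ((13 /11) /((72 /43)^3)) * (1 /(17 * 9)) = -23322324283 /57106944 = -408.40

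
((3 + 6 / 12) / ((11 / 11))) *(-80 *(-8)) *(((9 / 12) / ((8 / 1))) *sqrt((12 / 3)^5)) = 6720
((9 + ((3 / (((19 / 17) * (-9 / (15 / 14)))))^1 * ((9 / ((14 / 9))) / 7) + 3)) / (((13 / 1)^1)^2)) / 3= 0.02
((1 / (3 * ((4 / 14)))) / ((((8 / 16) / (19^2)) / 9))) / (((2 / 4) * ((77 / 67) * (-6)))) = -24187 / 11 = -2198.82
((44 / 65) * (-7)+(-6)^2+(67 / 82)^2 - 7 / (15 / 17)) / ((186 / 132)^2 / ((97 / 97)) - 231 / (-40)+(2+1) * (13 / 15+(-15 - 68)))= -7614005102 / 75721628385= -0.10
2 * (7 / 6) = 7 / 3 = 2.33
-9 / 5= -1.80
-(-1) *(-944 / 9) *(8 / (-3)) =7552 / 27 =279.70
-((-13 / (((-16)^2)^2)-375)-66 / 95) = 2339046611 / 6225920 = 375.69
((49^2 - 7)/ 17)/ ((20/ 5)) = 1197/ 34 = 35.21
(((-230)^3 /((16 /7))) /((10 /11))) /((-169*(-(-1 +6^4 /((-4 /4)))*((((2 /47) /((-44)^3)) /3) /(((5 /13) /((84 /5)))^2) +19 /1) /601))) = 550357190097859375 /651311792974102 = 845.00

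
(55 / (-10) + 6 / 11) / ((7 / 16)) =-11.32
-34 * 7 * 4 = -952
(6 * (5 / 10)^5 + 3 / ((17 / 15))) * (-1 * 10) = -28.35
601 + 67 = 668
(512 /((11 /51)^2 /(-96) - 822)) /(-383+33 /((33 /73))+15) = 127844352 /60548818735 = 0.00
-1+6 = 5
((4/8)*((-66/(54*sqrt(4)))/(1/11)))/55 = -11/180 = -0.06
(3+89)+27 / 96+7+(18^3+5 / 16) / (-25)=-107209 / 800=-134.01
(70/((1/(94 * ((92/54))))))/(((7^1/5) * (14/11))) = 1189100/189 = 6291.53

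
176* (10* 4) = 7040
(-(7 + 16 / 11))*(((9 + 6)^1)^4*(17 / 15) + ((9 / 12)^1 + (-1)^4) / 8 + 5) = -170763531 / 352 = -485123.67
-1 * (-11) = 11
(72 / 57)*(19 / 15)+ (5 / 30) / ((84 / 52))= 1073 / 630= 1.70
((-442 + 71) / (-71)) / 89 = 371 / 6319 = 0.06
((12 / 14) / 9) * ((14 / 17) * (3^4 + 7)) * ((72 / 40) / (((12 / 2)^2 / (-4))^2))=352 / 2295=0.15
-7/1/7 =-1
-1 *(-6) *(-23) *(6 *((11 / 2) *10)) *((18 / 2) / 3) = -136620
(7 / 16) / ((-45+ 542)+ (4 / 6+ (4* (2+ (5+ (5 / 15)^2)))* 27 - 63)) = 21 / 57728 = 0.00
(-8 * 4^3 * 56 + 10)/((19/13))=-372606/19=-19610.84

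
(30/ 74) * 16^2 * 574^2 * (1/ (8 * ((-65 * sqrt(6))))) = -26845.67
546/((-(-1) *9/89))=16198/3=5399.33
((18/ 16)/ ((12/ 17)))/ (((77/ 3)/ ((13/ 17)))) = 117/ 2464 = 0.05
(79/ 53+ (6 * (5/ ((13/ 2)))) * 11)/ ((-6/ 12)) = -104.52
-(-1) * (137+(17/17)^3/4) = 549/4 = 137.25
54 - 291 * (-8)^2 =-18570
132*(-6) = -792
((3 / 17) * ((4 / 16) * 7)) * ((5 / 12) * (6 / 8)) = 105 / 1088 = 0.10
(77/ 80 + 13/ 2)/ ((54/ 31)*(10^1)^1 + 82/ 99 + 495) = 1832193/ 126012560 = 0.01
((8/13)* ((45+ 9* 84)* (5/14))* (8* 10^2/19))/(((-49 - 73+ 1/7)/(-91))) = 89712000/16207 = 5535.39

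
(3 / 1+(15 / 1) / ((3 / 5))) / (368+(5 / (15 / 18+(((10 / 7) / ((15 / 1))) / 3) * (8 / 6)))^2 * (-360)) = -766927 / 311409388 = -0.00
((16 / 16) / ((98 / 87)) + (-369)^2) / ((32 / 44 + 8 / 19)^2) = 103258.46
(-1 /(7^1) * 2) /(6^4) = -1 /4536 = -0.00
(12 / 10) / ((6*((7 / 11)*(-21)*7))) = -11 / 5145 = -0.00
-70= -70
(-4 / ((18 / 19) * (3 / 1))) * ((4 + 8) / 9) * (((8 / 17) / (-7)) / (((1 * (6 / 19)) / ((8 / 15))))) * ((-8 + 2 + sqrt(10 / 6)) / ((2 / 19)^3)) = -158470336 / 144585 + 79235168 * sqrt(15) / 1301265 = -860.21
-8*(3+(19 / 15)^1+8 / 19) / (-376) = 1336 / 13395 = 0.10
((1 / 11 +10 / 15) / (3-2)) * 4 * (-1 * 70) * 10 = -70000 / 33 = -2121.21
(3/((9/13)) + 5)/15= 28/45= 0.62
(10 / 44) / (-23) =-0.01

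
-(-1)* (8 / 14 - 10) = -66 / 7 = -9.43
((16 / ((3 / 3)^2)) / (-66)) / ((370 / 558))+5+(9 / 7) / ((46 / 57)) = 4080737 / 655270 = 6.23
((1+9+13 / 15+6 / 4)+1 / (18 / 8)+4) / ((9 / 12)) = 3026 / 135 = 22.41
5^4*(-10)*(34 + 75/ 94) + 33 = -10220324/ 47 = -217453.70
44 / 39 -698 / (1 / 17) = -462730 / 39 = -11864.87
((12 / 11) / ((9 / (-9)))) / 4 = -3 / 11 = -0.27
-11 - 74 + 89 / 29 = -2376 / 29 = -81.93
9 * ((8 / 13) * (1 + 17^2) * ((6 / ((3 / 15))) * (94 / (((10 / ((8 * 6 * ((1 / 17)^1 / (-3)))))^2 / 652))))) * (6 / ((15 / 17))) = 196560912384 / 1105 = 177883178.63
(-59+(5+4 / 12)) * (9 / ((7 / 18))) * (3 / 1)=-3726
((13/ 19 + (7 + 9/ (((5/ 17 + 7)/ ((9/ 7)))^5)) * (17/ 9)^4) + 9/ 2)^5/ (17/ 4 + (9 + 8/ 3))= 6523375062107195116615282743619865670524938765540832842519488770544348659968272058922116522329891898776071875/ 13914366686206283227434823217028673802155465860092405545719964666478167293427305747553816153555992576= 468822994.91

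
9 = 9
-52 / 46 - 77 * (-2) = 3516 / 23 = 152.87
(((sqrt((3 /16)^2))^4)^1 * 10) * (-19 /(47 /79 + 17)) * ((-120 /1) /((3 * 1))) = 607905 /1138688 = 0.53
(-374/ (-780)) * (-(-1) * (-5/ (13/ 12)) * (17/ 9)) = -6358/ 1521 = -4.18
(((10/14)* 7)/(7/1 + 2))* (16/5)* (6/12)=8/9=0.89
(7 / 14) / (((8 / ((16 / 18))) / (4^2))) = 8 / 9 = 0.89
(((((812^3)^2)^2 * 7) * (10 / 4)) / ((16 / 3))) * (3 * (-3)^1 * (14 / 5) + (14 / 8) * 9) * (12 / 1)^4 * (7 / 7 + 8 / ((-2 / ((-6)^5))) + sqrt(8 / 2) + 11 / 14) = -1643378356656125402410116272761907496729182208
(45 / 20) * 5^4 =5625 / 4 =1406.25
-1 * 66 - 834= -900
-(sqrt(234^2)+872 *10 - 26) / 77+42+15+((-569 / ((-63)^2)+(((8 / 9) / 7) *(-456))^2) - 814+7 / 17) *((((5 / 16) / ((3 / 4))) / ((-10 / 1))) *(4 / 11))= -216918991 / 2226609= -97.42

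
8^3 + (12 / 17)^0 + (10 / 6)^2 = 4642 / 9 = 515.78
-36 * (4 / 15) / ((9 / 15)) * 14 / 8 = -28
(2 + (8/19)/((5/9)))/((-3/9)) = -786/95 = -8.27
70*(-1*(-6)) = 420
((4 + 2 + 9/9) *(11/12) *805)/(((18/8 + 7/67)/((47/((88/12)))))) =17744615/1262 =14060.71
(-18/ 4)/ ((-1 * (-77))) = -9/ 154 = -0.06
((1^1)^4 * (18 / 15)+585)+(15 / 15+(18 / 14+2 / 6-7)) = 61091 / 105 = 581.82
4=4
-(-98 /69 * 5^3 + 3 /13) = 177.31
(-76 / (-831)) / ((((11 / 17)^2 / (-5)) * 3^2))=-109820 / 904959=-0.12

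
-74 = -74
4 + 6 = 10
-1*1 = -1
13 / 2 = 6.50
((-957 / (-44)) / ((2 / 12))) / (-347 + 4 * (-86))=-261 / 1382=-0.19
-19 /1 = -19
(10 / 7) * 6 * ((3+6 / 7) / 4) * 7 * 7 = 405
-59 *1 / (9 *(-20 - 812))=59 / 7488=0.01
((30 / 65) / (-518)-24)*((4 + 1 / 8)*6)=-594.02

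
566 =566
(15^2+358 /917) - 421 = -179374 /917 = -195.61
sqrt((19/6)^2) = 19/6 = 3.17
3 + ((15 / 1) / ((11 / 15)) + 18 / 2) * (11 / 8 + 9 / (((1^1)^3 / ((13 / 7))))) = 82515 / 154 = 535.81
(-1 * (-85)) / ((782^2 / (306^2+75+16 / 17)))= 13.03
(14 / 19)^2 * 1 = 0.54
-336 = -336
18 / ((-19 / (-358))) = 6444 / 19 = 339.16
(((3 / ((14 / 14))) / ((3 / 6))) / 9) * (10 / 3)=2.22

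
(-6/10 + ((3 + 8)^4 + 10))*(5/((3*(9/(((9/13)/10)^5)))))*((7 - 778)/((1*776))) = -30878959401/7203084200000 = -0.00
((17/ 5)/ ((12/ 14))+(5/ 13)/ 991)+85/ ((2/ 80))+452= 1490292707/ 386490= 3855.97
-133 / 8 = -16.62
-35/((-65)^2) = -0.01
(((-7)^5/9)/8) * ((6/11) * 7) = -117649/132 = -891.28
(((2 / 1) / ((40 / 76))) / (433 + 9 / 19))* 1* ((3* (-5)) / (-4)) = 1083 / 32944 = 0.03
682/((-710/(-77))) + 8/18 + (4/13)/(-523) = 1616333887/21722805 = 74.41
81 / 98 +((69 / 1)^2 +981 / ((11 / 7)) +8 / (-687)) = 3988861081 / 740586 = 5386.09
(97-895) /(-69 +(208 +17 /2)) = -1596 /295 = -5.41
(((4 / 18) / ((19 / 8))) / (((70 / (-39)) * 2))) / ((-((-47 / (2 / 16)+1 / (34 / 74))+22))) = -884 / 11932095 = -0.00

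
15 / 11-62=-667 / 11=-60.64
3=3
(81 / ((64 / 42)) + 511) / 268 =18053 / 8576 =2.11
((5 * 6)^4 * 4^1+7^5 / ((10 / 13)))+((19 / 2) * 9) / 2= 65237837 / 20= 3261891.85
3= 3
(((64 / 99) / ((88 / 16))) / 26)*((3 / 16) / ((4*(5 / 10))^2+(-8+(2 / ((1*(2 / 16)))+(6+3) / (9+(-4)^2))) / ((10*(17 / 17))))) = 1000 / 5705271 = 0.00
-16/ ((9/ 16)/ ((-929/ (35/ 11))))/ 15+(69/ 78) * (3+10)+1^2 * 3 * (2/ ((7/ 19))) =5494703/ 9450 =581.45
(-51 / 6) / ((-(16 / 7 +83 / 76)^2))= 2405704 / 3229209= 0.74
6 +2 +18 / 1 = 26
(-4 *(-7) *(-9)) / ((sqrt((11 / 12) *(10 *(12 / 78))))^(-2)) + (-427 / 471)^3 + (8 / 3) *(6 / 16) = -482384228656 / 1358332443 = -355.13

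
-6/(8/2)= -1.50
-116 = -116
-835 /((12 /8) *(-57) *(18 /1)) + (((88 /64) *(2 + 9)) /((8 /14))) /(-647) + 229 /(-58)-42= -41994510217 /924040224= -45.45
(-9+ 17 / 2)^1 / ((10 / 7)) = -7 / 20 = -0.35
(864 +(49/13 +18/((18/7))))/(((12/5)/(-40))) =-568600/39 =-14579.49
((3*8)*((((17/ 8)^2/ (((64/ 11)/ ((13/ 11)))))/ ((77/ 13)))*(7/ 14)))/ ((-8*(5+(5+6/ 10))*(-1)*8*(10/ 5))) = 732615/ 534904832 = 0.00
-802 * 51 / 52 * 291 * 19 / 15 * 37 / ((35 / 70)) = -1394574141 / 65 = -21454986.78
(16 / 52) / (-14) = -2 / 91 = -0.02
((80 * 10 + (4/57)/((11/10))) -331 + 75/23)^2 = 46395088223236/207965241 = 223090.59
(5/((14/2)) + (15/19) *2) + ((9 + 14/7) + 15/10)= 3935/266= 14.79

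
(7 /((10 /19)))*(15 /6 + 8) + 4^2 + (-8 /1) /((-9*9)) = 252313 /1620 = 155.75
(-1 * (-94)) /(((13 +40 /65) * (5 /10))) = 2444 /177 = 13.81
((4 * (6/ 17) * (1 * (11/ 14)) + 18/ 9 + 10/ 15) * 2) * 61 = 164456/ 357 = 460.66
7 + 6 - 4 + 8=17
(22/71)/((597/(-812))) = -17864/42387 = -0.42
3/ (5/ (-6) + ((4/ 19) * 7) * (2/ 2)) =342/ 73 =4.68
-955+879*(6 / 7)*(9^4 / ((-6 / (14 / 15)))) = -769904.20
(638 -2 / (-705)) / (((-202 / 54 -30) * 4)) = -1012032 / 214085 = -4.73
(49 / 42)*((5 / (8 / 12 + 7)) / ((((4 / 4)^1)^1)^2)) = 35 / 46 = 0.76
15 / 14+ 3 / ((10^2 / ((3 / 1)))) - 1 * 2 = -587 / 700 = -0.84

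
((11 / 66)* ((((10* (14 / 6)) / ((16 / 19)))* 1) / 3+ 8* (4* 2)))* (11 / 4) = 58003 / 1728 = 33.57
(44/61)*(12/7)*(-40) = -21120/427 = -49.46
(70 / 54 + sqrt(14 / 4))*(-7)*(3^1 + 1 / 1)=-14*sqrt(14)- 980 / 27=-88.68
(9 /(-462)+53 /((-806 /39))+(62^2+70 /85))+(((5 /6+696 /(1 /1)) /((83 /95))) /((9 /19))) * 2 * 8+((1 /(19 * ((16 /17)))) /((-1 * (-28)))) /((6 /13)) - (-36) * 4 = 6839759582308027 /221160094848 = 30926.73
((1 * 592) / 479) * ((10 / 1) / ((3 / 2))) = 11840 / 1437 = 8.24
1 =1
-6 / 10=-3 / 5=-0.60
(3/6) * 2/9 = 1/9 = 0.11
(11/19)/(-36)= -11/684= -0.02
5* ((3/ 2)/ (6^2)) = 5/ 24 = 0.21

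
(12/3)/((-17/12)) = -48/17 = -2.82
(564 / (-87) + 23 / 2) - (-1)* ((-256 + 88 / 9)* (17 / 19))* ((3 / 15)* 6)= -4287017 / 16530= -259.35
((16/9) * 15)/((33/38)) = 3040/99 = 30.71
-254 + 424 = 170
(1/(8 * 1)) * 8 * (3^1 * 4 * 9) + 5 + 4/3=343/3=114.33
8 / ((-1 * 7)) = -8 / 7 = -1.14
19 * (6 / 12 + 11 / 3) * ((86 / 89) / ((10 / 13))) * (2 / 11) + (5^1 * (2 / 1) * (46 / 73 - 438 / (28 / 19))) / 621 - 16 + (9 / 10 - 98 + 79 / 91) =-3995312652017 / 40386716370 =-98.93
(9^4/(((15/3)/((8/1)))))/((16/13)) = 85293/10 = 8529.30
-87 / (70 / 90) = -783 / 7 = -111.86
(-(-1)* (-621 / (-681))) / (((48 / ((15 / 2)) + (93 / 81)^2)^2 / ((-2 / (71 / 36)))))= -0.02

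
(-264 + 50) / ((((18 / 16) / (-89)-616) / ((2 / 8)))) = 38092 / 438601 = 0.09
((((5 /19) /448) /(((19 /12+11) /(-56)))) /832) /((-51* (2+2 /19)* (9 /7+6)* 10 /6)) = 7 /2904611840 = 0.00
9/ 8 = 1.12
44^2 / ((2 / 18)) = 17424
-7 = -7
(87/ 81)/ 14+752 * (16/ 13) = 4548473/ 4914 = 925.62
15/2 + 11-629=-1221/2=-610.50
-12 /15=-0.80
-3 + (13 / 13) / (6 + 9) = -44 / 15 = -2.93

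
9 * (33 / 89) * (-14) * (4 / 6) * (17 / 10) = -23562 / 445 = -52.95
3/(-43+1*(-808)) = -3/851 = -0.00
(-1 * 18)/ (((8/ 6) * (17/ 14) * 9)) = -21/ 17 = -1.24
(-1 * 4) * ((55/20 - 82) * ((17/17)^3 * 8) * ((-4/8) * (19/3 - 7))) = 845.33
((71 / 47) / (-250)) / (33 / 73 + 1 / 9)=-46647 / 4347500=-0.01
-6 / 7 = -0.86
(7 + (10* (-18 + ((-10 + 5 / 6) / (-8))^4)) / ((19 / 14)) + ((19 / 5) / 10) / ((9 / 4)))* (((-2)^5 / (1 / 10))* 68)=1208388408581 / 492480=2453680.17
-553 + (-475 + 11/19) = -19521/19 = -1027.42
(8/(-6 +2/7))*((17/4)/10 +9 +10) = -5439/200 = -27.20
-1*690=-690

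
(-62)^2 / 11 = 3844 / 11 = 349.45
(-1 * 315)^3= -31255875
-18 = -18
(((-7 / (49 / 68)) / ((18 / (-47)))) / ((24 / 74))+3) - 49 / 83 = 2529329 / 31374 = 80.62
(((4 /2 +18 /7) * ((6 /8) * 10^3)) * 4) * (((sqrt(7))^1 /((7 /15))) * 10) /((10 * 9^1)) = 160000 * sqrt(7) /49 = 8639.19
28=28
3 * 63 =189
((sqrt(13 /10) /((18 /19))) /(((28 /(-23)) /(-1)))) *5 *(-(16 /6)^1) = -437 *sqrt(130) /378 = -13.18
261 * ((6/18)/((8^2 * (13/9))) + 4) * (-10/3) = -1448985/416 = -3483.14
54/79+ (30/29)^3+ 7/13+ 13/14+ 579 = 204177397587/350665042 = 582.26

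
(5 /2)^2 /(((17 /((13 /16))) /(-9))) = -2925 /1088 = -2.69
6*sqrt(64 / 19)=48*sqrt(19) / 19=11.01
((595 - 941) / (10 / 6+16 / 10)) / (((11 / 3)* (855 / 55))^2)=-1730 / 53067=-0.03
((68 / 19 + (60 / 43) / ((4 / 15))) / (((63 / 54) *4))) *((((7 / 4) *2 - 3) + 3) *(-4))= -21597 / 817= -26.43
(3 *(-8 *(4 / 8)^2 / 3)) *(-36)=72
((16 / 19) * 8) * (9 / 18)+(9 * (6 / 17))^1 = 2114 / 323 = 6.54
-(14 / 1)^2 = -196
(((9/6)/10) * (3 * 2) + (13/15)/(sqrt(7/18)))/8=9/80 + 13 * sqrt(14)/280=0.29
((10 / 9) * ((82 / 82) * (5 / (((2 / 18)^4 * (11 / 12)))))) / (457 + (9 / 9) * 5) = 72900 / 847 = 86.07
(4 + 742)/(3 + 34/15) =11190/79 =141.65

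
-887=-887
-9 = -9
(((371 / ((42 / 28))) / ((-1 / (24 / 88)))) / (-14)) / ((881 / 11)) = 53 / 881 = 0.06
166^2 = 27556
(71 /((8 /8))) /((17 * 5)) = 71 /85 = 0.84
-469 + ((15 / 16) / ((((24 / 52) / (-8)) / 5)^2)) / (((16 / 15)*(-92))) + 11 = -779801 / 1472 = -529.76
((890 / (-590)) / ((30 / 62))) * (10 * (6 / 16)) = -2759 / 236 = -11.69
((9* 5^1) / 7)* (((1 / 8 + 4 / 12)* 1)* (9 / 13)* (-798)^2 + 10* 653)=244053585 / 182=1340953.76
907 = 907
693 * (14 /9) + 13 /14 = 15105 /14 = 1078.93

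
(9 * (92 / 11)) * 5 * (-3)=-12420 / 11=-1129.09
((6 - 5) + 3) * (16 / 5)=64 / 5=12.80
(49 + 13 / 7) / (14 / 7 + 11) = 356 / 91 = 3.91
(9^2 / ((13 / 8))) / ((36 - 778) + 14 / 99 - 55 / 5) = -64152 / 968929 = -0.07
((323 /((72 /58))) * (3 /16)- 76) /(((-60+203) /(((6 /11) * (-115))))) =54625 /4576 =11.94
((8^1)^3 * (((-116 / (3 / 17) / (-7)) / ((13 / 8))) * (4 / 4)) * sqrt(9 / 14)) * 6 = 24231936 * sqrt(14) / 637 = 142335.33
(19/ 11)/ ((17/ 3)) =57/ 187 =0.30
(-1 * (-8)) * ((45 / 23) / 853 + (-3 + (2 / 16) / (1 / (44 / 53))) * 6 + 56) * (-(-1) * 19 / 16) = 381543541 / 1039807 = 366.94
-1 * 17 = -17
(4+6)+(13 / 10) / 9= 913 / 90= 10.14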